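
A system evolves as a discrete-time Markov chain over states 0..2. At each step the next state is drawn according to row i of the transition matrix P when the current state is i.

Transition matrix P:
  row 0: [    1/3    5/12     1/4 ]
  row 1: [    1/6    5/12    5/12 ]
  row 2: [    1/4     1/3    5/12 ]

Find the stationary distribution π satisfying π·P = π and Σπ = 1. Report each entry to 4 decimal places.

π = [0.2377, 0.3852, 0.3770]

Balance equations π_j = Σ_i π_i·P[i][j]:
  π_0 = 1/3·π_0 + 1/6·π_1 + 1/4·π_2
  π_1 = 5/12·π_0 + 5/12·π_1 + 1/3·π_2
  normalize: π_0 + π_1 + π_2 = 1
Solving the linear system gives exactly π = [29/122, 47/122, 23/61].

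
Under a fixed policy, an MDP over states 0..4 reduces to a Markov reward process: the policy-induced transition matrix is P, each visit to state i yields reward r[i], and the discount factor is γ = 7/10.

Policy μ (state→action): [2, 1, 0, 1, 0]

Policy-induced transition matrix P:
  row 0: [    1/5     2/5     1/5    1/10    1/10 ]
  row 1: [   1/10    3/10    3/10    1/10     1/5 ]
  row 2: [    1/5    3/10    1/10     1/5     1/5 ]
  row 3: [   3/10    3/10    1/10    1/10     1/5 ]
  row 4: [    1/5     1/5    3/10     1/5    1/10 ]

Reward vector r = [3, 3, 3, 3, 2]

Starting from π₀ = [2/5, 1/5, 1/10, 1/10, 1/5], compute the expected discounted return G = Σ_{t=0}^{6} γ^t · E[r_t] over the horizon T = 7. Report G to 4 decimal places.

G = 8.6531

t=0: π = [0.4000, 0.2000, 0.1000, 0.1000, 0.2000], E[r] = 2.8000, γ^t·E[r] = 2.800000, running G = 2.800000
t=1: π = [0.1900, 0.3200, 0.2200, 0.1300, 0.1400], E[r] = 2.8600, γ^t·E[r] = 2.002000, running G = 4.802000
t=2: π = [0.1810, 0.3050, 0.2110, 0.1360, 0.1670], E[r] = 2.8330, γ^t·E[r] = 1.388170, running G = 6.190170
t=3: π = [0.1831, 0.3014, 0.2125, 0.1378, 0.1652], E[r] = 2.8348, γ^t·E[r] = 0.972336, running G = 7.162506
t=4: π = [0.1836, 0.3018, 0.2116, 0.1378, 0.1652], E[r] = 2.8348, γ^t·E[r] = 0.680643, running G = 7.843149
t=5: π = [0.1836, 0.3018, 0.2118, 0.1377, 0.1651], E[r] = 2.8349, γ^t·E[r] = 0.476458, running G = 8.319608
t=6: π = [0.1836, 0.3018, 0.2118, 0.1377, 0.1651], E[r] = 2.8349, γ^t·E[r] = 0.333520, running G = 8.653127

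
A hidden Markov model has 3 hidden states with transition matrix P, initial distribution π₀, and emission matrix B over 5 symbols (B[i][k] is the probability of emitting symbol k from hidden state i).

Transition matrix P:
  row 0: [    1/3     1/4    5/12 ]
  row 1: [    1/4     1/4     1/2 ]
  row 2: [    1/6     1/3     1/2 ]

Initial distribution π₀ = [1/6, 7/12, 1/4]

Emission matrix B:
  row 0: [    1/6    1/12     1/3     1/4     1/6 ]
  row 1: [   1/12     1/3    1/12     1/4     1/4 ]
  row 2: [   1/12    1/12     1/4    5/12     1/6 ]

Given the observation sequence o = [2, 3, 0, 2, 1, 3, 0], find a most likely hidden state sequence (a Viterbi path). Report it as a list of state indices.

t=0: δ = [5.556e-02, 4.861e-02, 6.250e-02]  (obs o_0=2)
t=1: δ = [4.630e-03, 5.208e-03, 1.302e-02]  ψ = [0, 2, 2]  (obs o_1=3)
t=2: δ = [3.617e-04, 3.617e-04, 5.425e-04]  ψ = [2, 2, 2]  (obs o_2=0)
t=3: δ = [4.019e-05, 1.507e-05, 6.782e-05]  ψ = [0, 2, 2]  (obs o_3=2)
t=4: δ = [1.116e-06, 7.535e-06, 2.826e-06]  ψ = [0, 2, 2]  (obs o_4=1)
t=5: δ = [4.710e-07, 4.710e-07, 1.570e-06]  ψ = [1, 1, 1]  (obs o_5=3)
t=6: δ = [4.361e-08, 4.361e-08, 6.541e-08]  ψ = [2, 2, 2]  (obs o_6=0)
backtrack: best end state = 2; path = [2, 2, 2, 2, 1, 2, 2]

path = [2, 2, 2, 2, 1, 2, 2]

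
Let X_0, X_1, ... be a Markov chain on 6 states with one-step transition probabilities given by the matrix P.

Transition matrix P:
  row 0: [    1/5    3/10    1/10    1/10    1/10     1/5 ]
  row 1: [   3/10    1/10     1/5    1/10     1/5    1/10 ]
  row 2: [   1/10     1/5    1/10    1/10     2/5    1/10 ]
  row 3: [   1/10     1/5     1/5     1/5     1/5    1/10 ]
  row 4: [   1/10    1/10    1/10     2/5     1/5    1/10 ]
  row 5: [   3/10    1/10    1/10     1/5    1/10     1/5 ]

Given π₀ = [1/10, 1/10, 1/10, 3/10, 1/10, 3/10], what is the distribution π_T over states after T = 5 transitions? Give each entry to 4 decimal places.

π = [0.1776, 0.1682, 0.1359, 0.1910, 0.1963, 0.1309]

t=0: π = [0.1000, 0.1000, 0.1000, 0.3000, 0.1000, 0.3000]
t=1: π = [0.1900, 0.1600, 0.1400, 0.1900, 0.1800, 0.1400]
t=2: π = [0.1790, 0.1710, 0.1350, 0.1870, 0.1950, 0.1330]
t=3: π = [0.1787, 0.1680, 0.1358, 0.1905, 0.1958, 0.1312]
t=4: π = [0.1777, 0.1684, 0.1359, 0.1909, 0.1962, 0.1310]
t=5: π = [0.1776, 0.1682, 0.1359, 0.1910, 0.1963, 0.1309]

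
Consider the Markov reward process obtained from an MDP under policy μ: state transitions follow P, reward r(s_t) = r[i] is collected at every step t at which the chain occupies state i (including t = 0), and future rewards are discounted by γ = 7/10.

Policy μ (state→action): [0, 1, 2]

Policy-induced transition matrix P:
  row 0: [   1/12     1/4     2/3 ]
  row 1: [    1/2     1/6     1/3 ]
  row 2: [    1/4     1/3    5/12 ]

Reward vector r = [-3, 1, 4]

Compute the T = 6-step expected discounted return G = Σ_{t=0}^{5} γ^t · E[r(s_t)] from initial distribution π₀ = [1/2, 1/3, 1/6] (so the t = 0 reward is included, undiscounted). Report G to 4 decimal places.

t=0: π = [0.5000, 0.3333, 0.1667], E[r] = -0.5000, γ^t·E[r] = -0.500000, running G = -0.500000
t=1: π = [0.2500, 0.2361, 0.5139], E[r] = 1.5417, γ^t·E[r] = 1.079167, running G = 0.579167
t=2: π = [0.2674, 0.2731, 0.4595], E[r] = 1.3090, γ^t·E[r] = 0.641424, running G = 1.220590
t=3: π = [0.2737, 0.2655, 0.4607], E[r] = 1.2873, γ^t·E[r] = 0.441553, running G = 1.662143
t=4: π = [0.2708, 0.2663, 0.4630], E[r] = 1.3059, γ^t·E[r] = 0.313539, running G = 1.975682
t=5: π = [0.2714, 0.2664, 0.4622], E[r] = 1.3007, γ^t·E[r] = 0.218616, running G = 2.194298

G = 2.1943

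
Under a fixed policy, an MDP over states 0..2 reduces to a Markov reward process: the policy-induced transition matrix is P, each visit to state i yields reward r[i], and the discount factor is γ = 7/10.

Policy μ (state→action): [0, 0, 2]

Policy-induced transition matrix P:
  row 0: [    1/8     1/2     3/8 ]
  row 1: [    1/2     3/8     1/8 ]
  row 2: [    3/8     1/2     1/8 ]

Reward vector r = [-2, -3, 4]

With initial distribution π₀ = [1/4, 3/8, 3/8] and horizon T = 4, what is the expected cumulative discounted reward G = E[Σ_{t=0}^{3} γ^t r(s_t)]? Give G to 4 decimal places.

G = -2.0257

t=0: π = [0.2500, 0.3750, 0.3750], E[r] = -0.1250, γ^t·E[r] = -0.125000, running G = -0.125000
t=1: π = [0.3594, 0.4531, 0.1875], E[r] = -1.3281, γ^t·E[r] = -0.929688, running G = -1.054688
t=2: π = [0.3418, 0.4434, 0.2148], E[r] = -1.1543, γ^t·E[r] = -0.565605, running G = -1.620293
t=3: π = [0.3450, 0.4446, 0.2104], E[r] = -1.1819, γ^t·E[r] = -0.405386, running G = -2.025679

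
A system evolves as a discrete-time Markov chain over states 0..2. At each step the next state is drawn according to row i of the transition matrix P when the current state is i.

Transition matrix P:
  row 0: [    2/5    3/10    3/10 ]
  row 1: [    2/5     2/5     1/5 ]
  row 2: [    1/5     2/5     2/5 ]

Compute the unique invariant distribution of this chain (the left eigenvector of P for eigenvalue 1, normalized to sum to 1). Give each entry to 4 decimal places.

Balance equations π_j = Σ_i π_i·P[i][j]:
  π_0 = 2/5·π_0 + 2/5·π_1 + 1/5·π_2
  π_1 = 3/10·π_0 + 2/5·π_1 + 2/5·π_2
  normalize: π_0 + π_1 + π_2 = 1
Solving the linear system gives exactly π = [14/41, 15/41, 12/41].

π = [0.3415, 0.3659, 0.2927]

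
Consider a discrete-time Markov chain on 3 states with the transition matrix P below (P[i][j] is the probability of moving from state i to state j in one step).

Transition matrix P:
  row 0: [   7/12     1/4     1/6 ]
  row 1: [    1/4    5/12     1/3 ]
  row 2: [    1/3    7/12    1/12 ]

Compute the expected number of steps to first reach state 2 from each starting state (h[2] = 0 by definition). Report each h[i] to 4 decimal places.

h = [4.6154, 3.6923, 0.0000]

First-step conditioning: h[2] = 0; for i ≠ 2, h[i] = 1 + Σ_k P[i][k]·h[k].
  h[0] = 1 + 7/12·h[0] + 1/4·h[1]
  h[1] = 1 + 1/4·h[0] + 5/12·h[1]
Solving the 2×2 linear system over states ≠ 2 gives exactly h = [60/13, 48/13, 0] (h[2] = 0 is the target).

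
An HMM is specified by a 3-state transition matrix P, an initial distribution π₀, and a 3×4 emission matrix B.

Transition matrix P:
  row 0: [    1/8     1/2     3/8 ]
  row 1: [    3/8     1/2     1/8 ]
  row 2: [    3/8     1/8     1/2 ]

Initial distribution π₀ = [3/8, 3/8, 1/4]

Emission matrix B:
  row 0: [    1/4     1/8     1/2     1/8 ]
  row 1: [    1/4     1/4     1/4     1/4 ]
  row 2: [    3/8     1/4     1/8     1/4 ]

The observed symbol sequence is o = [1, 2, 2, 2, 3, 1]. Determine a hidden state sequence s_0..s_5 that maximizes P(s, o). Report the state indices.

path = [1, 0, 1, 0, 1, 1]

t=0: δ = [4.688e-02, 9.375e-02, 6.250e-02]  (obs o_0=1)
t=1: δ = [1.758e-02, 1.172e-02, 3.906e-03]  ψ = [1, 1, 2]  (obs o_1=2)
t=2: δ = [2.197e-03, 2.197e-03, 8.240e-04]  ψ = [1, 0, 0]  (obs o_2=2)
t=3: δ = [4.120e-04, 2.747e-04, 1.030e-04]  ψ = [1, 0, 0]  (obs o_3=2)
t=4: δ = [1.287e-05, 5.150e-05, 3.862e-05]  ψ = [1, 0, 0]  (obs o_4=3)
t=5: δ = [2.414e-06, 6.437e-06, 4.828e-06]  ψ = [1, 1, 2]  (obs o_5=1)
backtrack: best end state = 1; path = [1, 0, 1, 0, 1, 1]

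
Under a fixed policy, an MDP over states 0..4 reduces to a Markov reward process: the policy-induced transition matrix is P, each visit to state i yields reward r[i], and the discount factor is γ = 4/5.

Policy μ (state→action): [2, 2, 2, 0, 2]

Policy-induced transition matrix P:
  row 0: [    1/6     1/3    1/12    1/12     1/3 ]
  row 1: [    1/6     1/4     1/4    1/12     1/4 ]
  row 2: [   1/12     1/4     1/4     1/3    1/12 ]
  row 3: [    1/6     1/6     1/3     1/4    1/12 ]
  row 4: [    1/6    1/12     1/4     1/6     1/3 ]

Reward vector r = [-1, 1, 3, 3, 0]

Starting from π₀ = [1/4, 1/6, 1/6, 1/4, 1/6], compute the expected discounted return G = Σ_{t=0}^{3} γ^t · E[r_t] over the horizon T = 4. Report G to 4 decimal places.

G = 3.7678

t=0: π = [0.2500, 0.1667, 0.1667, 0.2500, 0.1667], E[r] = 1.1667, γ^t·E[r] = 1.166667, running G = 1.166667
t=1: π = [0.1528, 0.2222, 0.2292, 0.1806, 0.2153], E[r] = 1.2986, γ^t·E[r] = 1.038889, running G = 2.205556
t=2: π = [0.1476, 0.2118, 0.2396, 0.1887, 0.2124], E[r] = 1.3490, γ^t·E[r] = 0.863333, running G = 3.068889
t=3: π = [0.1467, 0.2112, 0.2411, 0.1924, 0.2086], E[r] = 1.3650, γ^t·E[r] = 0.698864, running G = 3.767753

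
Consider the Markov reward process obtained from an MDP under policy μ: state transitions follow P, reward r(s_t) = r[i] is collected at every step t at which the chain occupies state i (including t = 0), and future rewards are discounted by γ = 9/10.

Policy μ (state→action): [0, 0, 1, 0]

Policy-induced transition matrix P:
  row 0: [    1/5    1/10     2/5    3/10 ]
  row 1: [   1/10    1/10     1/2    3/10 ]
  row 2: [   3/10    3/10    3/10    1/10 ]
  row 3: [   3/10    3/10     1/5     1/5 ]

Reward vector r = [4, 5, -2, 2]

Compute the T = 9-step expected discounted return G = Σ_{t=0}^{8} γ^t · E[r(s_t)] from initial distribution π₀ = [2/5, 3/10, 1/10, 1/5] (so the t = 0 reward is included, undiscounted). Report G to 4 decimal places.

G = 11.9008

t=0: π = [0.4000, 0.3000, 0.1000, 0.2000], E[r] = 3.3000, γ^t·E[r] = 3.300000, running G = 3.300000
t=1: π = [0.2000, 0.1600, 0.3800, 0.2600], E[r] = 1.3600, γ^t·E[r] = 1.224000, running G = 4.524000
t=2: π = [0.2480, 0.2280, 0.3260, 0.1980], E[r] = 1.8760, γ^t·E[r] = 1.519560, running G = 6.043560
t=3: π = [0.2296, 0.2048, 0.3506, 0.2150], E[r] = 1.6712, γ^t·E[r] = 1.218305, running G = 7.261865
t=4: π = [0.2361, 0.2131, 0.3424, 0.2084], E[r] = 1.7418, γ^t·E[r] = 1.142821, running G = 8.404686
t=5: π = [0.2338, 0.2102, 0.3454, 0.2107], E[r] = 1.7164, γ^t·E[r] = 1.013541, running G = 9.418227
t=6: π = [0.2346, 0.2112, 0.3443, 0.2099], E[r] = 1.7255, γ^t·E[r] = 0.916981, running G = 10.335208
t=7: π = [0.2343, 0.2108, 0.3447, 0.2101], E[r] = 1.7222, γ^t·E[r] = 0.823745, running G = 11.158953
t=8: π = [0.2344, 0.2110, 0.3446, 0.2100], E[r] = 1.7234, γ^t·E[r] = 0.741863, running G = 11.900816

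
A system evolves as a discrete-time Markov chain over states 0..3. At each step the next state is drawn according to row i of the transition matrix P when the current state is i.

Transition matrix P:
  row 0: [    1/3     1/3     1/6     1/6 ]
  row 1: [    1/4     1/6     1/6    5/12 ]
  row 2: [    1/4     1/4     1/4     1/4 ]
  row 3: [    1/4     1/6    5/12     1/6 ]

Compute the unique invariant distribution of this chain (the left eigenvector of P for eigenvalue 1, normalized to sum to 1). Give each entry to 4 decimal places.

π = [0.2727, 0.2329, 0.2488, 0.2456]

Balance equations π_j = Σ_i π_i·P[i][j]:
  π_0 = 1/3·π_0 + 1/4·π_1 + 1/4·π_2 + 1/4·π_3
  π_1 = 1/3·π_0 + 1/6·π_1 + 1/4·π_2 + 1/6·π_3
  π_2 = 1/6·π_0 + 1/6·π_1 + 1/4·π_2 + 5/12·π_3
  normalize: π_0 + π_1 + π_2 + π_3 = 1
Solving the linear system gives exactly π = [3/11, 146/627, 52/209, 14/57].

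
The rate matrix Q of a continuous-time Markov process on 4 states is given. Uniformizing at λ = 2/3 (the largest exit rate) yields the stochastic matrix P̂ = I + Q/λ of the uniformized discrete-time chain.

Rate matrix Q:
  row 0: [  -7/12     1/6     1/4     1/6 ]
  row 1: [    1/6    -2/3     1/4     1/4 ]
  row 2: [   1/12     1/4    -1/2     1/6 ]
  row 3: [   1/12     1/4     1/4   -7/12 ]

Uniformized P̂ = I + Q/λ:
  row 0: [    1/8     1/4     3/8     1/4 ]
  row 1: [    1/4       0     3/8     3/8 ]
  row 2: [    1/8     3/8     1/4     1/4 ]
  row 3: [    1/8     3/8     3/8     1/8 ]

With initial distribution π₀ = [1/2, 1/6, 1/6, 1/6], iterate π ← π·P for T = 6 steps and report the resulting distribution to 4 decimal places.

t=0: π = [0.5000, 0.1667, 0.1667, 0.1667]
t=1: π = [0.1458, 0.2500, 0.3542, 0.2500]
t=2: π = [0.1563, 0.2630, 0.3307, 0.2500]
t=3: π = [0.1579, 0.2568, 0.3337, 0.2516]
t=4: π = [0.1571, 0.2590, 0.3333, 0.2507]
t=5: π = [0.1574, 0.2583, 0.3333, 0.2510]
t=6: π = [0.1573, 0.2585, 0.3333, 0.2509]

π = [0.1573, 0.2585, 0.3333, 0.2509]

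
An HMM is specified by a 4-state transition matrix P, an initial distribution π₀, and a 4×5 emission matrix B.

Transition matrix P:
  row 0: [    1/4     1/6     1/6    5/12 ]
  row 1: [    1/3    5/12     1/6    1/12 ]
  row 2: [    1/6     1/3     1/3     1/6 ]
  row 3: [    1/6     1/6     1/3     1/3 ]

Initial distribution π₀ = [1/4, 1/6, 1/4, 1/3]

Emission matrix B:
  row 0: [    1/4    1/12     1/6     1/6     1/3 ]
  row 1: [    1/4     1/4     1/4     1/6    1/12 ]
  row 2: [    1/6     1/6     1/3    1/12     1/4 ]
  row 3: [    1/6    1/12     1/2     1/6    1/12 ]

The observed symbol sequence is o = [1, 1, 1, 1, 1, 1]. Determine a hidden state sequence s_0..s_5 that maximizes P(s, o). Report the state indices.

t=0: δ = [2.083e-02, 4.167e-02, 4.167e-02, 2.778e-02]  (obs o_0=1)
t=1: δ = [1.157e-03, 4.340e-03, 2.315e-03, 7.716e-04]  ψ = [1, 1, 2, 3]  (obs o_1=1)
t=2: δ = [1.206e-04, 4.521e-04, 1.286e-04, 4.019e-05]  ψ = [1, 1, 2, 0]  (obs o_2=1)
t=3: δ = [1.256e-05, 4.710e-05, 1.256e-05, 4.186e-06]  ψ = [1, 1, 1, 0]  (obs o_3=1)
t=4: δ = [1.308e-06, 4.906e-06, 1.308e-06, 4.361e-07]  ψ = [1, 1, 1, 0]  (obs o_4=1)
t=5: δ = [1.363e-07, 5.110e-07, 1.363e-07, 4.542e-08]  ψ = [1, 1, 1, 0]  (obs o_5=1)
backtrack: best end state = 1; path = [1, 1, 1, 1, 1, 1]

path = [1, 1, 1, 1, 1, 1]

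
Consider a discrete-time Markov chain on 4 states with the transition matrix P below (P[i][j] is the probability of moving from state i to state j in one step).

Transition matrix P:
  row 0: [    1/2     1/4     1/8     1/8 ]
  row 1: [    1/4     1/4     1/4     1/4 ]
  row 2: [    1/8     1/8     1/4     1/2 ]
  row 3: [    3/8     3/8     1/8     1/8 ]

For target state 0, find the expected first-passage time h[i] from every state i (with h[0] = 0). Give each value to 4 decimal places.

h = [0.0000, 3.8947, 4.2632, 3.4211]

First-step conditioning: h[0] = 0; for i ≠ 0, h[i] = 1 + Σ_k P[i][k]·h[k].
  h[1] = 1 + 1/4·h[1] + 1/4·h[2] + 1/4·h[3]
  h[2] = 1 + 1/8·h[1] + 1/4·h[2] + 1/2·h[3]
  h[3] = 1 + 3/8·h[1] + 1/8·h[2] + 1/8·h[3]
Solving the 3×3 linear system over states ≠ 0 gives exactly h = [0, 74/19, 81/19, 65/19] (h[0] = 0 is the target).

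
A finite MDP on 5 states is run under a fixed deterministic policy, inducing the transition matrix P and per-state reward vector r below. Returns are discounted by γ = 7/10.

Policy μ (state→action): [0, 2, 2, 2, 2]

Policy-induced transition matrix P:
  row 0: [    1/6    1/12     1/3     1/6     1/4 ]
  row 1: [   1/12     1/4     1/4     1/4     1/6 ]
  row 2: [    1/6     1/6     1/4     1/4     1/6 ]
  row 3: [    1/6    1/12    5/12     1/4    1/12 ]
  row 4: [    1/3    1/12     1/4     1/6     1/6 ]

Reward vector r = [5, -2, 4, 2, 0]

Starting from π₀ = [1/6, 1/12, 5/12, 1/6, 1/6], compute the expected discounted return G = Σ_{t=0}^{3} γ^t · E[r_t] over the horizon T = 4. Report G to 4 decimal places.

G = 6.1886

t=0: π = [0.1667, 0.0833, 0.4167, 0.1667, 0.1667], E[r] = 2.6667, γ^t·E[r] = 2.666667, running G = 2.666667
t=1: π = [0.1875, 0.1319, 0.2917, 0.2222, 0.1667], E[r] = 2.2847, γ^t·E[r] = 1.599306, running G = 4.265972
t=2: π = [0.1834, 0.1296, 0.3027, 0.2205, 0.1638], E[r] = 2.3096, γ^t·E[r] = 1.131707, running G = 5.397679
t=3: π = [0.1832, 0.1302, 0.3020, 0.2211, 0.1636], E[r] = 2.3057, γ^t·E[r] = 0.790872, running G = 6.188551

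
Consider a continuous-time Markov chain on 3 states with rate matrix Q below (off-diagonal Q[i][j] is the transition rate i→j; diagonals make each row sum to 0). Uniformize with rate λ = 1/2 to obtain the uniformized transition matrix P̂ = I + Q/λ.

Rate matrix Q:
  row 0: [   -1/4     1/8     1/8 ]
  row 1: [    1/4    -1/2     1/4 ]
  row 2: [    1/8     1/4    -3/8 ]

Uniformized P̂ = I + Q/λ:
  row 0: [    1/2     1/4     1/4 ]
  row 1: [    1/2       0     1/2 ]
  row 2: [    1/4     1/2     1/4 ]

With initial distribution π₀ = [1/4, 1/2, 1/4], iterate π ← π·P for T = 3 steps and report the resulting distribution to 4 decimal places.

t=0: π = [0.2500, 0.5000, 0.2500]
t=1: π = [0.4375, 0.1875, 0.3750]
t=2: π = [0.4063, 0.2969, 0.2969]
t=3: π = [0.4258, 0.2500, 0.3242]

π = [0.4258, 0.2500, 0.3242]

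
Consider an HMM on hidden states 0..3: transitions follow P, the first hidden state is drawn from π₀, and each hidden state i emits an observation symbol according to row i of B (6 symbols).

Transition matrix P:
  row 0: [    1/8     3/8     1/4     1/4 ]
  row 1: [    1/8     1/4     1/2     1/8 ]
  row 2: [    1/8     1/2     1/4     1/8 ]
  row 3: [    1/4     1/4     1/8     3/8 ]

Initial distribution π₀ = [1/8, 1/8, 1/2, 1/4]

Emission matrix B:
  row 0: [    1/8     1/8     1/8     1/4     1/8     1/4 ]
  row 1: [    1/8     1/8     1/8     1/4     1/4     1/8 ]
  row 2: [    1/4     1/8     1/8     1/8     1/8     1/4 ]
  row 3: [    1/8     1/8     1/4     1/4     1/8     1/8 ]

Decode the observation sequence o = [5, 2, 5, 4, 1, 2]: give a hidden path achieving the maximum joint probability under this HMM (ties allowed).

path = [2, 1, 2, 1, 2, 1]

t=0: δ = [3.125e-02, 1.562e-02, 1.250e-01, 3.125e-02]  (obs o_0=5)
t=1: δ = [1.953e-03, 7.812e-03, 3.906e-03, 3.906e-03]  ψ = [2, 2, 2, 2]  (obs o_1=2)
t=2: δ = [2.441e-04, 2.441e-04, 9.766e-04, 1.831e-04]  ψ = [1, 1, 1, 3]  (obs o_2=5)
t=3: δ = [1.526e-05, 1.221e-04, 3.052e-05, 1.526e-05]  ψ = [2, 2, 2, 2]  (obs o_3=4)
t=4: δ = [1.907e-06, 3.815e-06, 7.629e-06, 1.907e-06]  ψ = [1, 1, 1, 1]  (obs o_4=1)
t=5: δ = [1.192e-07, 4.768e-07, 2.384e-07, 2.384e-07]  ψ = [2, 2, 1, 2]  (obs o_5=2)
backtrack: best end state = 1; path = [2, 1, 2, 1, 2, 1]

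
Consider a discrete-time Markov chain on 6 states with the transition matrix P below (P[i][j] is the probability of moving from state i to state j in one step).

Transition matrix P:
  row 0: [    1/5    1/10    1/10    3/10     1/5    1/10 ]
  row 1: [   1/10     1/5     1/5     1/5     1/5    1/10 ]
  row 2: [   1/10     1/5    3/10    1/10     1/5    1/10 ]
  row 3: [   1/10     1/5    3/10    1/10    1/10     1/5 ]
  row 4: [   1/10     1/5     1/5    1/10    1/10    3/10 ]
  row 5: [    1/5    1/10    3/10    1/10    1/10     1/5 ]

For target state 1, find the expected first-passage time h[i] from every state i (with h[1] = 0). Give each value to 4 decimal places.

First-step conditioning: h[1] = 0; for i ≠ 1, h[i] = 1 + Σ_k P[i][k]·h[k].
  h[0] = 1 + 1/5·h[0] + 1/10·h[2] + 3/10·h[3] + 1/5·h[4] + 1/10·h[5]
  h[2] = 1 + 1/10·h[0] + 3/10·h[2] + 1/10·h[3] + 1/5·h[4] + 1/10·h[5]
  h[3] = 1 + 1/10·h[0] + 3/10·h[2] + 1/10·h[3] + 1/10·h[4] + 1/5·h[5]
  h[4] = 1 + 1/10·h[0] + 1/5·h[2] + 1/10·h[3] + 1/10·h[4] + 3/10·h[5]
  h[5] = 1 + 1/5·h[0] + 3/10·h[2] + 1/10·h[3] + 1/10·h[4] + 1/5·h[5]
Solving the 5×5 linear system over states ≠ 1 gives exactly h = [50500/7763, 0, 6480/1109, 45810/7763, 46360/7763, 50860/7763] (h[1] = 0 is the target).

h = [6.5052, 0.0000, 5.8431, 5.9011, 5.9719, 6.5516]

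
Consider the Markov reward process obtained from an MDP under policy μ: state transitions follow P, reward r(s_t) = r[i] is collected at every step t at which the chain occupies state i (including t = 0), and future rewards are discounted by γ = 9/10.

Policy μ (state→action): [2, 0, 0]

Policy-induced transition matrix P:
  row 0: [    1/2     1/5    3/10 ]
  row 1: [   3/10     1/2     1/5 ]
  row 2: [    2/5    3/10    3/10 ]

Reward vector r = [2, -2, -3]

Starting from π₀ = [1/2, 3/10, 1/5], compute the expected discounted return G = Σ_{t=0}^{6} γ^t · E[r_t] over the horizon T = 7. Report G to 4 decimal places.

t=0: π = [0.5000, 0.3000, 0.2000], E[r] = -0.2000, γ^t·E[r] = -0.200000, running G = -0.200000
t=1: π = [0.4200, 0.3100, 0.2700], E[r] = -0.5900, γ^t·E[r] = -0.531000, running G = -0.731000
t=2: π = [0.4110, 0.3200, 0.2690], E[r] = -0.6250, γ^t·E[r] = -0.506250, running G = -1.237250
t=3: π = [0.4091, 0.3229, 0.2680], E[r] = -0.6316, γ^t·E[r] = -0.460436, running G = -1.697686
t=4: π = [0.4086, 0.3237, 0.2677], E[r] = -0.6332, γ^t·E[r] = -0.415462, running G = -2.113149
t=5: π = [0.4085, 0.3239, 0.2676], E[r] = -0.6337, γ^t·E[r] = -0.374166, running G = -2.487314
t=6: π = [0.4085, 0.3239, 0.2676], E[r] = -0.6338, γ^t·E[r] = -0.336808, running G = -2.824122

G = -2.8241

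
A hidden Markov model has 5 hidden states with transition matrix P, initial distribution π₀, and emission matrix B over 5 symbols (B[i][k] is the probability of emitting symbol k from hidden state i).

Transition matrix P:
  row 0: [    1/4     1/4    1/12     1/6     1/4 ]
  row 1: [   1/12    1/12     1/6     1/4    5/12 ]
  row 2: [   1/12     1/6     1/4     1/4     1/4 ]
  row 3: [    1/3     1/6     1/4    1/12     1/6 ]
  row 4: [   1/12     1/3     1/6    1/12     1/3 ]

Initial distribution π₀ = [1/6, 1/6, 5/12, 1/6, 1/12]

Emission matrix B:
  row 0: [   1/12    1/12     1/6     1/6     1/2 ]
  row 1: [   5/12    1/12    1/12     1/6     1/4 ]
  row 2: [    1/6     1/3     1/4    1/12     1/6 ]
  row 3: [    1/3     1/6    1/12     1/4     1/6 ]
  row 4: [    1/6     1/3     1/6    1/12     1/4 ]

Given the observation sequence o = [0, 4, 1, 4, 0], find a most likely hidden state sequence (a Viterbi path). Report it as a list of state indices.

t=0: δ = [1.389e-02, 6.944e-02, 6.944e-02, 5.556e-02, 1.389e-02]  (obs o_0=0)
t=1: δ = [9.259e-03, 2.894e-03, 2.894e-03, 2.894e-03, 7.234e-03]  ψ = [3, 2, 2, 1, 1]  (obs o_1=4)
t=2: δ = [1.929e-04, 2.009e-04, 4.019e-04, 2.572e-04, 8.038e-04]  ψ = [0, 4, 4, 0, 4]  (obs o_2=1)
t=3: δ = [4.287e-05, 6.698e-05, 2.233e-05, 1.674e-05, 6.698e-05]  ψ = [3, 4, 4, 2, 4]  (obs o_3=4)
t=4: δ = [8.931e-07, 9.303e-06, 1.861e-06, 5.582e-06, 4.651e-06]  ψ = [0, 4, 1, 1, 1]  (obs o_4=0)
backtrack: best end state = 1; path = [1, 4, 4, 4, 1]

path = [1, 4, 4, 4, 1]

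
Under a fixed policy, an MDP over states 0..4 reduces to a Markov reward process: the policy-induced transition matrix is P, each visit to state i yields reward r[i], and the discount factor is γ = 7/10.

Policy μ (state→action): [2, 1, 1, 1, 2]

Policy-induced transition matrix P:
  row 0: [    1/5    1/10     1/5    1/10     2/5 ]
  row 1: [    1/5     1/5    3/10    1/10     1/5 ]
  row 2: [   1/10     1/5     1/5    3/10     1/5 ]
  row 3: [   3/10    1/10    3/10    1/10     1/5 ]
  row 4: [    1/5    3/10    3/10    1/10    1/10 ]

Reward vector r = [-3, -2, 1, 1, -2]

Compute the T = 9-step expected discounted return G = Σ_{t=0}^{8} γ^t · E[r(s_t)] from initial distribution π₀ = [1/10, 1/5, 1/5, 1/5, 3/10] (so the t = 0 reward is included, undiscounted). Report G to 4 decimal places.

t=0: π = [0.1000, 0.2000, 0.2000, 0.2000, 0.3000], E[r] = -0.9000, γ^t·E[r] = -0.900000, running G = -0.900000
t=1: π = [0.2000, 0.2000, 0.2700, 0.1400, 0.1900], E[r] = -0.9700, γ^t·E[r] = -0.679000, running G = -1.579000
t=2: π = [0.1870, 0.1850, 0.2530, 0.1540, 0.2210], E[r] = -0.9660, γ^t·E[r] = -0.473340, running G = -2.052340
t=3: π = [0.1901, 0.1880, 0.2560, 0.1506, 0.2153], E[r] = -0.9703, γ^t·E[r] = -0.332813, running G = -2.385153
t=4: π = [0.1895, 0.1875, 0.2554, 0.1512, 0.2165], E[r] = -0.9697, γ^t·E[r] = -0.232823, running G = -2.617975
t=5: π = [0.1896, 0.1876, 0.2555, 0.1511, 0.2162], E[r] = -0.9698, γ^t·E[r] = -0.162995, running G = -2.780970
t=6: π = [0.1896, 0.1876, 0.2555, 0.1511, 0.2163], E[r] = -0.9698, γ^t·E[r] = -0.114093, running G = -2.895063
t=7: π = [0.1896, 0.1876, 0.2555, 0.1511, 0.2163], E[r] = -0.9698, γ^t·E[r] = -0.079866, running G = -2.974929
t=8: π = [0.1896, 0.1876, 0.2555, 0.1511, 0.2163], E[r] = -0.9698, γ^t·E[r] = -0.055906, running G = -3.030835

G = -3.0308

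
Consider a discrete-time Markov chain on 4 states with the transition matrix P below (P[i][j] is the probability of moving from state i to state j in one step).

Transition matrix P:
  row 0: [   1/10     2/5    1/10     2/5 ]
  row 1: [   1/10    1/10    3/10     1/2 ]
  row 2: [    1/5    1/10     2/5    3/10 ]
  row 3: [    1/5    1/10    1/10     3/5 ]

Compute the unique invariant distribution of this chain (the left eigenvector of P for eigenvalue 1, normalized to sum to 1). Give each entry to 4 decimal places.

Balance equations π_j = Σ_i π_i·P[i][j]:
  π_0 = 1/10·π_0 + 1/10·π_1 + 1/5·π_2 + 1/5·π_3
  π_1 = 2/5·π_0 + 1/10·π_1 + 1/10·π_2 + 1/10·π_3
  π_2 = 1/10·π_0 + 3/10·π_1 + 2/5·π_2 + 1/10·π_3
  normalize: π_0 + π_1 + π_2 + π_3 = 1
Solving the linear system gives exactly π = [19/113, 17/113, 21/113, 56/113].

π = [0.1681, 0.1504, 0.1858, 0.4956]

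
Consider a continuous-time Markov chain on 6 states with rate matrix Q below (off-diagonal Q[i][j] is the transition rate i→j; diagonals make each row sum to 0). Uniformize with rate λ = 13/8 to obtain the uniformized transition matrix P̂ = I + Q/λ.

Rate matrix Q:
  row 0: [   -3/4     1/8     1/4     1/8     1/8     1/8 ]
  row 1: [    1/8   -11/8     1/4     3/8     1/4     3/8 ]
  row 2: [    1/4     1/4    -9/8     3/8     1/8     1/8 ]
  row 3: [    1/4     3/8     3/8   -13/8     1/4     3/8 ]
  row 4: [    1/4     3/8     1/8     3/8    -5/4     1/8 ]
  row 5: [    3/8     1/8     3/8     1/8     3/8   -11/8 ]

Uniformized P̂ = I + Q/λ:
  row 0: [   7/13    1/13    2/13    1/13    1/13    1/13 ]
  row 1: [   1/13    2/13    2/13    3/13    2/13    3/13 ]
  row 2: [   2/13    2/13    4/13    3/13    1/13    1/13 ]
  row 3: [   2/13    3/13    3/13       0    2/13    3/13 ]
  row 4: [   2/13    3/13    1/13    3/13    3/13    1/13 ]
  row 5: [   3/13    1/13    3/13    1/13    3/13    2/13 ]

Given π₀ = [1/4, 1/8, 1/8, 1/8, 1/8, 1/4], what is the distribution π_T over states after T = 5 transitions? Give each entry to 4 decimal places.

π = [0.2484, 0.1462, 0.1936, 0.1400, 0.1407, 0.1310]

t=0: π = [0.2500, 0.1250, 0.1250, 0.1250, 0.1250, 0.2500]
t=1: π = [0.2596, 0.1346, 0.1923, 0.1250, 0.1538, 0.1346]
t=2: π = [0.2537, 0.1450, 0.1916, 0.1413, 0.1413, 0.1272]
t=3: π = [0.2501, 0.1463, 0.1931, 0.1396, 0.1402, 0.1307]
t=4: π = [0.2488, 0.1461, 0.1936, 0.1400, 0.1406, 0.1310]
t=5: π = [0.2484, 0.1462, 0.1936, 0.1400, 0.1407, 0.1310]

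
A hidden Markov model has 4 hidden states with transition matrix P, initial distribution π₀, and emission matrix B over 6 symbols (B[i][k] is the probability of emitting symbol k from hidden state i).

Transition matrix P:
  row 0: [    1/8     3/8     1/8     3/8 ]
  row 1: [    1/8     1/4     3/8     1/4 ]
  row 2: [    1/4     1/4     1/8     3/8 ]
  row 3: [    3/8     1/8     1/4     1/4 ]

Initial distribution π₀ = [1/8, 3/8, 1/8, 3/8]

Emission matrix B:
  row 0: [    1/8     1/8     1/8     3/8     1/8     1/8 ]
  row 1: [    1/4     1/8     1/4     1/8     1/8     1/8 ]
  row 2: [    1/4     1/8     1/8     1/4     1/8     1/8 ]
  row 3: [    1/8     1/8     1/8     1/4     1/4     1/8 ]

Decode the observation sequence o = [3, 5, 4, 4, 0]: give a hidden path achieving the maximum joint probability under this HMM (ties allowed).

path = [3, 0, 3, 0, 1]

t=0: δ = [4.688e-02, 4.688e-02, 3.125e-02, 9.375e-02]  (obs o_0=3)
t=1: δ = [4.395e-03, 2.197e-03, 2.930e-03, 2.930e-03]  ψ = [3, 0, 3, 3]  (obs o_1=5)
t=2: δ = [1.373e-04, 2.060e-04, 1.030e-04, 4.120e-04]  ψ = [3, 0, 1, 0]  (obs o_2=4)
t=3: δ = [1.931e-05, 6.437e-06, 1.287e-05, 2.575e-05]  ψ = [3, 0, 3, 3]  (obs o_3=4)
t=4: δ = [1.207e-06, 1.810e-06, 1.609e-06, 9.052e-07]  ψ = [3, 0, 3, 0]  (obs o_4=0)
backtrack: best end state = 1; path = [3, 0, 3, 0, 1]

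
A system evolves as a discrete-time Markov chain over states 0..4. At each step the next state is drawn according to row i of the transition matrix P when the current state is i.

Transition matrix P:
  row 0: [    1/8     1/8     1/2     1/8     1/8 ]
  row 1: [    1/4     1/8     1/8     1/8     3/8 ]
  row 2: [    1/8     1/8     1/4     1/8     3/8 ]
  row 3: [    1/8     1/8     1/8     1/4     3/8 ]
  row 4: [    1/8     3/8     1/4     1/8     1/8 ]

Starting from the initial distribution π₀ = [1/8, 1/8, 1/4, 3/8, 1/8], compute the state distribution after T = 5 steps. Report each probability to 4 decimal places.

π = [0.1492, 0.1923, 0.2452, 0.1429, 0.2705]

t=0: π = [0.1250, 0.1250, 0.2500, 0.3750, 0.1250]
t=1: π = [0.1406, 0.1563, 0.2188, 0.1719, 0.3125]
t=2: π = [0.1445, 0.2031, 0.2441, 0.1465, 0.2617]
t=3: π = [0.1504, 0.1904, 0.2424, 0.1433, 0.2734]
t=4: π = [0.1488, 0.1934, 0.2459, 0.1429, 0.2690]
t=5: π = [0.1492, 0.1923, 0.2452, 0.1429, 0.2705]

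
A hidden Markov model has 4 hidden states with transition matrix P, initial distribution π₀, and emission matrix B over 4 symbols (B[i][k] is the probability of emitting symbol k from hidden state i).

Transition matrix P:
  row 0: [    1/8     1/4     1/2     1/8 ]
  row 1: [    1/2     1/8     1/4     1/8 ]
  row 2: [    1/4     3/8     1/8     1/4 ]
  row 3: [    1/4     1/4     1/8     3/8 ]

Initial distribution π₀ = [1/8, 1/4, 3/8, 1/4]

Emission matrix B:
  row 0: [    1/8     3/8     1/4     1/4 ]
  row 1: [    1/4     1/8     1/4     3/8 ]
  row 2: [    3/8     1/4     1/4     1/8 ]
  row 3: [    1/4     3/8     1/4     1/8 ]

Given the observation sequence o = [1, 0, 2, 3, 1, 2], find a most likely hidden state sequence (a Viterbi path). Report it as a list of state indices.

t=0: δ = [4.688e-02, 3.125e-02, 9.375e-02, 9.375e-02]  (obs o_0=1)
t=1: δ = [2.930e-03, 8.789e-03, 8.789e-03, 8.789e-03]  ψ = [2, 2, 0, 3]  (obs o_1=0)
t=2: δ = [1.099e-03, 8.240e-04, 5.493e-04, 8.240e-04]  ψ = [1, 2, 1, 3]  (obs o_2=2)
t=3: δ = [1.030e-04, 1.030e-04, 6.866e-05, 3.862e-05]  ψ = [1, 0, 0, 3]  (obs o_3=3)
t=4: δ = [1.931e-05, 3.219e-06, 1.287e-05, 6.437e-06]  ψ = [1, 0, 0, 2]  (obs o_4=1)
t=5: δ = [8.047e-07, 1.207e-06, 2.414e-06, 8.047e-07]  ψ = [2, 0, 0, 2]  (obs o_5=2)
backtrack: best end state = 2; path = [2, 1, 0, 1, 0, 2]

path = [2, 1, 0, 1, 0, 2]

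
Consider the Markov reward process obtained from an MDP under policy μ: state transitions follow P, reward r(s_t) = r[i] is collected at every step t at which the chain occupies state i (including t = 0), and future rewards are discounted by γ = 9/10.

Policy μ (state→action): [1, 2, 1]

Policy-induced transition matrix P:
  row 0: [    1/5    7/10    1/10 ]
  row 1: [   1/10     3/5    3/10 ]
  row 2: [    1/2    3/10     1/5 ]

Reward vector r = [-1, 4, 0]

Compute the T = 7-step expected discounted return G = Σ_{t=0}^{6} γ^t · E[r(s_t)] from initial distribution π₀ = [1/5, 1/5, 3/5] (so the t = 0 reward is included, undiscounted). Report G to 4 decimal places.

t=0: π = [0.2000, 0.2000, 0.6000], E[r] = 0.6000, γ^t·E[r] = 0.600000, running G = 0.600000
t=1: π = [0.3600, 0.4400, 0.2000], E[r] = 1.4000, γ^t·E[r] = 1.260000, running G = 1.860000
t=2: π = [0.2160, 0.5760, 0.2080], E[r] = 2.0880, γ^t·E[r] = 1.691280, running G = 3.551280
t=3: π = [0.2048, 0.5592, 0.2360], E[r] = 2.0320, γ^t·E[r] = 1.481328, running G = 5.032608
t=4: π = [0.2149, 0.5497, 0.2354], E[r] = 1.9838, γ^t·E[r] = 1.301597, running G = 6.334205
t=5: π = [0.2157, 0.5509, 0.2335], E[r] = 1.9878, γ^t·E[r] = 1.173752, running G = 7.507958
t=6: π = [0.2150, 0.5515, 0.2335], E[r] = 1.9911, γ^t·E[r] = 1.058169, running G = 8.566127

G = 8.5661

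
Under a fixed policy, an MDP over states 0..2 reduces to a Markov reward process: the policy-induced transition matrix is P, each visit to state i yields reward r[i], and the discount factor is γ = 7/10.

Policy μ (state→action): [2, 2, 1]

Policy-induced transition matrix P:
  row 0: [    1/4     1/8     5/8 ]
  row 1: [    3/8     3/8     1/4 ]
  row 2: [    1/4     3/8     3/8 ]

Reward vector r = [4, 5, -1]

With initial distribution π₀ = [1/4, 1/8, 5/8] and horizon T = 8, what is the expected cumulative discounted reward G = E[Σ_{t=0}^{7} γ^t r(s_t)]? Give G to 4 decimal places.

G = 5.8153

t=0: π = [0.2500, 0.1250, 0.6250], E[r] = 1.0000, γ^t·E[r] = 1.000000, running G = 1.000000
t=1: π = [0.2656, 0.3125, 0.4219], E[r] = 2.2031, γ^t·E[r] = 1.542188, running G = 2.542188
t=2: π = [0.2891, 0.3086, 0.4023], E[r] = 2.2969, γ^t·E[r] = 1.125469, running G = 3.667656
t=3: π = [0.2886, 0.3027, 0.4087], E[r] = 2.2593, γ^t·E[r] = 0.774932, running G = 4.442588
t=4: π = [0.2878, 0.3029, 0.4093], E[r] = 2.2563, γ^t·E[r] = 0.541749, running G = 4.984337
t=5: π = [0.2879, 0.3030, 0.4091], E[r] = 2.2575, γ^t·E[r] = 0.379422, running G = 5.363759
t=6: π = [0.2879, 0.3030, 0.4091], E[r] = 2.2576, γ^t·E[r] = 0.265606, running G = 5.629365
t=7: π = [0.2879, 0.3030, 0.4091], E[r] = 2.2576, γ^t·E[r] = 0.185921, running G = 5.815287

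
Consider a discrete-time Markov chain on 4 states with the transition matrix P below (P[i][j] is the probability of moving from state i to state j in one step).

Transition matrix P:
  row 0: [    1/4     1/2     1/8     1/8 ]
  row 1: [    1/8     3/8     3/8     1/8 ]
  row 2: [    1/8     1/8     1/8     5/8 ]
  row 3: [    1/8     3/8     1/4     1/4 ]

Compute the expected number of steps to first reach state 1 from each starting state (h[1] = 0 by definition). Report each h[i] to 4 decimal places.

First-step conditioning: h[1] = 0; for i ≠ 1, h[i] = 1 + Σ_k P[i][k]·h[k].
  h[0] = 1 + 1/4·h[0] + 1/8·h[2] + 1/8·h[3]
  h[2] = 1 + 1/8·h[0] + 1/8·h[2] + 5/8·h[3]
  h[3] = 1 + 1/8·h[0] + 1/4·h[2] + 1/4·h[3]
Solving the 3×3 linear system over states ≠ 1 gives exactly h = [104/43, 0, 154/43, 126/43] (h[1] = 0 is the target).

h = [2.4186, 0.0000, 3.5814, 2.9302]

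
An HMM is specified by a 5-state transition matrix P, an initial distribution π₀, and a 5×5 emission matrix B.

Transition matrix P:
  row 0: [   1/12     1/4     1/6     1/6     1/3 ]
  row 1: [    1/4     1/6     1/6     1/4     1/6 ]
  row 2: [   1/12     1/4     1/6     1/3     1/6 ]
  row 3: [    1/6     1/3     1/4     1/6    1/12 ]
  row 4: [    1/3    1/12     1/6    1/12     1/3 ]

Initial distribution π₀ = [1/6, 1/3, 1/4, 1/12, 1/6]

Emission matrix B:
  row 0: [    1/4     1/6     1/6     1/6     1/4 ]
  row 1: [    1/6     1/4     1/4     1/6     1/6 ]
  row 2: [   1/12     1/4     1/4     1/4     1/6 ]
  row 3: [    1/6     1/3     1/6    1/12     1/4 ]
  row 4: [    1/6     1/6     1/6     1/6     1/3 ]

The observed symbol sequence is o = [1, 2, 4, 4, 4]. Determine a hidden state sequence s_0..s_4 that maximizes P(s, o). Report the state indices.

t=0: δ = [2.778e-02, 8.333e-02, 6.250e-02, 2.778e-02, 2.778e-02]  (obs o_0=1)
t=1: δ = [3.472e-03, 3.906e-03, 3.472e-03, 3.472e-03, 2.315e-03]  ψ = [1, 2, 1, 1, 1]  (obs o_1=2)
t=2: δ = [2.441e-04, 1.929e-04, 1.447e-04, 2.894e-04, 3.858e-04]  ψ = [1, 3, 3, 2, 0]  (obs o_2=4)
t=3: δ = [3.215e-05, 1.608e-05, 1.206e-05, 1.206e-05, 4.287e-05]  ψ = [4, 3, 3, 1, 4]  (obs o_3=4)
t=4: δ = [3.572e-06, 1.340e-06, 1.191e-06, 1.340e-06, 4.763e-06]  ψ = [4, 0, 4, 0, 4]  (obs o_4=4)
backtrack: best end state = 4; path = [1, 0, 4, 4, 4]

path = [1, 0, 4, 4, 4]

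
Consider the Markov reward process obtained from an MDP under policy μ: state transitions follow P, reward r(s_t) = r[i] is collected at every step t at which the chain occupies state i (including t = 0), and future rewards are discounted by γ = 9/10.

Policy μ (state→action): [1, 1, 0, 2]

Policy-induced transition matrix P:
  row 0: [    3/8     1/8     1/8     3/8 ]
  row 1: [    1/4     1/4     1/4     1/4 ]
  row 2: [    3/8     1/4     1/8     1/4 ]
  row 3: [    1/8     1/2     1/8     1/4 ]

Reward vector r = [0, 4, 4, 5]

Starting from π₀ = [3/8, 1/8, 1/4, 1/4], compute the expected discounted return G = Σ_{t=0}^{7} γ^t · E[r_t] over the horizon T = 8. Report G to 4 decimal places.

t=0: π = [0.3750, 0.1250, 0.2500, 0.2500], E[r] = 2.7500, γ^t·E[r] = 2.750000, running G = 2.750000
t=1: π = [0.2969, 0.2656, 0.1406, 0.2969], E[r] = 3.1094, γ^t·E[r] = 2.798438, running G = 5.548438
t=2: π = [0.2676, 0.2871, 0.1582, 0.2871], E[r] = 3.2168, γ^t·E[r] = 2.605605, running G = 8.154043
t=3: π = [0.2673, 0.2883, 0.1609, 0.2834], E[r] = 3.2141, γ^t·E[r] = 2.343087, running G = 10.497130
t=4: π = [0.2681, 0.2874, 0.1610, 0.2834], E[r] = 3.2110, γ^t·E[r] = 2.106756, running G = 12.603886
t=5: π = [0.2682, 0.2873, 0.1609, 0.2835], E[r] = 3.2107, γ^t·E[r] = 1.895858, running G = 14.499744
t=6: π = [0.2682, 0.2874, 0.1609, 0.2835], E[r] = 3.2107, γ^t·E[r] = 1.706303, running G = 16.206047
t=7: π = [0.2682, 0.2874, 0.1609, 0.2835], E[r] = 3.2107, γ^t·E[r] = 1.535681, running G = 17.741728

G = 17.7417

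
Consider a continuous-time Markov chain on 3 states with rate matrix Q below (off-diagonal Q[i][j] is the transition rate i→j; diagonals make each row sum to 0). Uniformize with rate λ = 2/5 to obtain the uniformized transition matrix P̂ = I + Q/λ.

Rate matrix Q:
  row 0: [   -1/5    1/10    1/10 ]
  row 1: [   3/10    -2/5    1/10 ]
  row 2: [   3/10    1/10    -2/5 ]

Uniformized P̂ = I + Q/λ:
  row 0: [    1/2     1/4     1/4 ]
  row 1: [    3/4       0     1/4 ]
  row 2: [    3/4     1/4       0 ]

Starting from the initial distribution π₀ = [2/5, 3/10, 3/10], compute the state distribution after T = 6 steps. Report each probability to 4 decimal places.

t=0: π = [0.4000, 0.3000, 0.3000]
t=1: π = [0.6500, 0.1750, 0.1750]
t=2: π = [0.5875, 0.2063, 0.2063]
t=3: π = [0.6031, 0.1984, 0.1984]
t=4: π = [0.5992, 0.2004, 0.2004]
t=5: π = [0.6002, 0.1999, 0.1999]
t=6: π = [0.6000, 0.2000, 0.2000]

π = [0.6000, 0.2000, 0.2000]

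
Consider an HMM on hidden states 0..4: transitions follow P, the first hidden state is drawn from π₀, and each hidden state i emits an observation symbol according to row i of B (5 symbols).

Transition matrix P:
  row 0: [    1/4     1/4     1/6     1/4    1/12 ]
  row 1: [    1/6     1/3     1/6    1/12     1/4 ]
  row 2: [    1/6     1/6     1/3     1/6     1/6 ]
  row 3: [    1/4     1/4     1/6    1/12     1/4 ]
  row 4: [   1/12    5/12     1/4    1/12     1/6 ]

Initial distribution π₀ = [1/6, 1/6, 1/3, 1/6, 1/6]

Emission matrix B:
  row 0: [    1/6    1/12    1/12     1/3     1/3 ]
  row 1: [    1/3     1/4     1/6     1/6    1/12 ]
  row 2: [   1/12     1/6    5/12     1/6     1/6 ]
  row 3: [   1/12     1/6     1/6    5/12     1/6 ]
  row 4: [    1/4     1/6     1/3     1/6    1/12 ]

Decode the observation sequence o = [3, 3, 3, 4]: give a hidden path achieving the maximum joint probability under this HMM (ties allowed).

t=0: δ = [5.556e-02, 2.778e-02, 5.556e-02, 6.944e-02, 2.778e-02]  (obs o_0=3)
t=1: δ = [5.787e-03, 2.894e-03, 3.086e-03, 5.787e-03, 2.894e-03]  ψ = [3, 3, 2, 0, 3]  (obs o_1=3)
t=2: δ = [4.823e-04, 2.411e-04, 1.715e-04, 6.028e-04, 2.411e-04]  ψ = [0, 0, 2, 0, 3]  (obs o_2=3)
t=3: δ = [5.023e-05, 1.256e-05, 1.674e-05, 2.009e-05, 1.256e-05]  ψ = [3, 3, 3, 0, 3]  (obs o_3=4)
backtrack: best end state = 0; path = [3, 0, 3, 0]

path = [3, 0, 3, 0]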